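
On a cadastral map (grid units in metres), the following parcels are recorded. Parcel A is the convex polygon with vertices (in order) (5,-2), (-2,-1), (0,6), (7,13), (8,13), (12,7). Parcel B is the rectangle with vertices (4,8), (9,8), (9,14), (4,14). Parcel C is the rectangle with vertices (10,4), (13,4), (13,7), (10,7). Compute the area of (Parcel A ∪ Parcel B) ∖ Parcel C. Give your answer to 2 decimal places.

|Parcel A ∪ Parcel B| = 127.75.
|(Parcel A ∪ Parcel B) ∩ Parcel C| = 2.5714.
|(Parcel A ∪ Parcel B) ∖ Parcel C| = 127.75 − 2.5714 = 125.18.

125.18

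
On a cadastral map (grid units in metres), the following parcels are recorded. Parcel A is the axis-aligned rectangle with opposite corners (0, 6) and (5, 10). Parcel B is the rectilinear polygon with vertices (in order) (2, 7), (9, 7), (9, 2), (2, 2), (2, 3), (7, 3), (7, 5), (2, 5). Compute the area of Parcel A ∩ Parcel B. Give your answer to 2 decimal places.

The intersection is the polygon with vertices (5,6), (2,6), (2,7), (5,7).
By the shoelace formula its area is 3.00.

3.00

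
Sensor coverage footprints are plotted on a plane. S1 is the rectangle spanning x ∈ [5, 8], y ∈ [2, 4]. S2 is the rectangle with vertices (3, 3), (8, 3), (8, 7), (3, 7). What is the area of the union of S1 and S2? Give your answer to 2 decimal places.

By inclusion–exclusion:
Individual areas: |S1| = 6, |S2| = 20.
|S1∩S2|: x∈[5,8], y∈[3,4] → 3·1 = 3.
|S1 ∪ S2| = 26 − 3 = 23.00.

23.00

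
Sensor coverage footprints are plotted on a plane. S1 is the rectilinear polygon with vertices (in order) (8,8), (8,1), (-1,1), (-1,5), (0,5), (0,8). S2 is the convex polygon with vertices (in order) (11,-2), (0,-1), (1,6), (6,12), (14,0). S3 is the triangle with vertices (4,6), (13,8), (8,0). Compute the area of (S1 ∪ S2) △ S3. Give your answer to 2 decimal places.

105.78

|S1 ∪ S2| = 125.881.
|(S1 ∪ S2) ∩ S3| = 25.5484.
|(S1 ∪ S2) △ S3| = 125.881 + 31 − 51.0968 = 105.78.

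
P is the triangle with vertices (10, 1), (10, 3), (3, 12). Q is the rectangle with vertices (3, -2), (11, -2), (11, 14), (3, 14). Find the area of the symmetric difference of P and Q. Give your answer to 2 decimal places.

121.00

|P| = 7, |Q| = 128, |P∩Q| = 7.
|P △ Q| = |P| + |Q| − 2·|P∩Q| = 7 + 128 − 14 = 121.00.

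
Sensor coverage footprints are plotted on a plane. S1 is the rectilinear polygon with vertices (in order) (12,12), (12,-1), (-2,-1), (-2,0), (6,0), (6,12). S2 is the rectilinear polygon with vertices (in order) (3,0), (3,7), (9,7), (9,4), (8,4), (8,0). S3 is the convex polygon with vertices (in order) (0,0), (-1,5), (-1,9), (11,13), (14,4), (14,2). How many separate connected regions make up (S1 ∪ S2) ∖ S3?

3

(S1 ∪ S2) ∖ S3 splits into 3 disjoint pieces (area 23.6429, area 0.6667, area 0.6667).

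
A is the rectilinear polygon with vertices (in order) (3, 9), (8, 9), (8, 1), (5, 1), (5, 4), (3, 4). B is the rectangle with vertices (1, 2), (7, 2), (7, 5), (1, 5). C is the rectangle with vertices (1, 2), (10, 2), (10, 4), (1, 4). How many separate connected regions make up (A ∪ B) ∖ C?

(A ∪ B) ∖ C splits into 2 disjoint pieces (area 27, area 3).

2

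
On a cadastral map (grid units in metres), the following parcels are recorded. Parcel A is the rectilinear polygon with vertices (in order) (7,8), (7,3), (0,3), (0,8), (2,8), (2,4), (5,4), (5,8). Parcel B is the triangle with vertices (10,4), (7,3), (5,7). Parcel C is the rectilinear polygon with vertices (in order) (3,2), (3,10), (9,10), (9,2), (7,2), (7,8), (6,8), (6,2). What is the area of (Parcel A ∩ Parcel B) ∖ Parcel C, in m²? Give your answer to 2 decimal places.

|Parcel A ∩ Parcel B| = 2.8.
|(Parcel A ∩ Parcel B) ∩ Parcel C| = 0.7.
|(Parcel A ∩ Parcel B) ∖ Parcel C| = 2.8 − 0.7 = 2.10.

2.10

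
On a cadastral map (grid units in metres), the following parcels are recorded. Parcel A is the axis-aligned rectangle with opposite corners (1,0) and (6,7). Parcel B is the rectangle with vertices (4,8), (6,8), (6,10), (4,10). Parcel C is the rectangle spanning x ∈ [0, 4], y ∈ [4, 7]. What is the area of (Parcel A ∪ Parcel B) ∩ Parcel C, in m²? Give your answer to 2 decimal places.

The region (Parcel A ∪ Parcel B) ∩ Parcel C is the polygon with vertices (4,7), (4,4), (1,4), (1,7).
By the shoelace formula its area is 9.00.

9.00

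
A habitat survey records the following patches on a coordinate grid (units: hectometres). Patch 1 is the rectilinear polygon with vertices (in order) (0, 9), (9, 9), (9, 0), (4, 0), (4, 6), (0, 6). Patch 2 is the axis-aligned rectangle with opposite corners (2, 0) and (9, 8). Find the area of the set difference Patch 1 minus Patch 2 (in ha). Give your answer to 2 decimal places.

13.00

|Patch 1| = 57, |Patch 1∩Patch 2| = 44.
|Patch 1 ∖ Patch 2| = |Patch 1| − |Patch 1∩Patch 2| = 57 − 44 = 13.00.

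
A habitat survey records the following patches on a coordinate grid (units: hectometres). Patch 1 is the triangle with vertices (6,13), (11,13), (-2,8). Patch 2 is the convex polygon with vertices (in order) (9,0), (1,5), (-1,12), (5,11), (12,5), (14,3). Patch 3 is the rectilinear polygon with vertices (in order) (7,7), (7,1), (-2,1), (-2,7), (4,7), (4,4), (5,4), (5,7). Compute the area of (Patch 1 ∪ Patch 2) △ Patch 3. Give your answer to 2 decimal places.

106.05

|Patch 1 ∪ Patch 2| = 96.6885.
|(Patch 1 ∪ Patch 2) ∩ Patch 3| = 20.8214.
|(Patch 1 ∪ Patch 2) △ Patch 3| = 96.6885 + 51 − 41.6429 = 106.05.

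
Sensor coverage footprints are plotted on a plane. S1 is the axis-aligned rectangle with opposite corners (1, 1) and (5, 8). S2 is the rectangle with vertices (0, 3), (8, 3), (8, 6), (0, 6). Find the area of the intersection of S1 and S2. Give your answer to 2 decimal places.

|S1∩S2|: x∈[1,5], y∈[3,6] → 4·3 = 12.

12.00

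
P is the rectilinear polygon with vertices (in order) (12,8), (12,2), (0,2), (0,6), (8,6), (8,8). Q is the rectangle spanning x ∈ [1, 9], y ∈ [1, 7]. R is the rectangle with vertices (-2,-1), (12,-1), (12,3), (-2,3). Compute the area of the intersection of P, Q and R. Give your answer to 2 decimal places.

8.00

The intersection is the polygon with vertices (1,3), (9,3), (9,2), (1,2).
By the shoelace formula its area is 8.00.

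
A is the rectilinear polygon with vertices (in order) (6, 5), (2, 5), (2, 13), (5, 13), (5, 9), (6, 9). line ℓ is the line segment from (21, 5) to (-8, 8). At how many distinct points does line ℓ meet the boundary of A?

2

The segment meets the boundary at (2,6.966), (6,6.552).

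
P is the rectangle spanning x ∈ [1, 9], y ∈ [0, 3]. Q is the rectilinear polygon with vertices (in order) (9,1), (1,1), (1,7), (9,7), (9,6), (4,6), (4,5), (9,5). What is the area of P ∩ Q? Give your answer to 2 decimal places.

The intersection is the polygon with vertices (9,1), (1,1), (1,3), (9,3).
By the shoelace formula its area is 16.00.

16.00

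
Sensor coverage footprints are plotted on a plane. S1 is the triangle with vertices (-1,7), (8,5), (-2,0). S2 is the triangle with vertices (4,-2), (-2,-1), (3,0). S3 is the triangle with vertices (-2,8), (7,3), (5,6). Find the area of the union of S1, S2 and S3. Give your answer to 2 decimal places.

By inclusion–exclusion:
Individual areas: |S1| = 32.5, |S2| = 5.5, |S3| = 8.5.
|S1∩S2| = 0.
|S1∩S3| = 4.9718.
|S2∩S3| = 0.
|S1∩S2∩S3| = 0.
|S1 ∪ S2 ∪ S3| = 46.5 − 4.9718 + 0 = 41.53.

41.53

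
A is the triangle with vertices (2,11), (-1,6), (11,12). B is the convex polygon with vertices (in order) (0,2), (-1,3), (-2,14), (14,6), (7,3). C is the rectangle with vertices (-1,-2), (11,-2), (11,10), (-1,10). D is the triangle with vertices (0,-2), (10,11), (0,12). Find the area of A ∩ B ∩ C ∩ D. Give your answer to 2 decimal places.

10.49

The intersection is the polygon with vertices (6,10), (6.5,9.75), (0,6.5), (0,7.667), (1.4,10).
By the shoelace formula its area is 10.49.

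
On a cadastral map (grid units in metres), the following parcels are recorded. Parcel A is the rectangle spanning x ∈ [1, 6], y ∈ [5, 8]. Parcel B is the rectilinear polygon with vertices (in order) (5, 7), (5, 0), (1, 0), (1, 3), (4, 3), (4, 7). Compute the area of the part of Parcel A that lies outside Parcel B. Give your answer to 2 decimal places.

|Parcel A| = 15, |Parcel A∩Parcel B| = 2.
|Parcel A ∖ Parcel B| = |Parcel A| − |Parcel A∩Parcel B| = 15 − 2 = 13.00.

13.00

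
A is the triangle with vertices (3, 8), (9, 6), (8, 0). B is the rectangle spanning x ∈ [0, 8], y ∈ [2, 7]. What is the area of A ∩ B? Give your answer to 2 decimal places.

13.40

The intersection is the polygon with vertices (8,6.333), (8,2), (6.75,2), (3.625,7), (6,7).
By the shoelace formula its area is 13.40.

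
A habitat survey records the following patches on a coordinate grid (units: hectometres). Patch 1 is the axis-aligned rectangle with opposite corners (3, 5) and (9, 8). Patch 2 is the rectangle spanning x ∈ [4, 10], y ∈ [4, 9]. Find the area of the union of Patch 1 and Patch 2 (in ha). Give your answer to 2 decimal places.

By inclusion–exclusion:
Individual areas: |Patch 1| = 18, |Patch 2| = 30.
|Patch 1∩Patch 2|: x∈[4,9], y∈[5,8] → 5·3 = 15.
|Patch 1 ∪ Patch 2| = 48 − 15 = 33.00.

33.00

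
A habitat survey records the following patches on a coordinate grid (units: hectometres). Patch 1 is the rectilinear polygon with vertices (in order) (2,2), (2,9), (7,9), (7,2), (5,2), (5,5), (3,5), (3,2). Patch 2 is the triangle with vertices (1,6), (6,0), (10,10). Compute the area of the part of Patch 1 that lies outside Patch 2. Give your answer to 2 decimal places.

|Patch 1| = 29, |Patch 1∩Patch 2| = 19.5278.
|Patch 1 ∖ Patch 2| = |Patch 1| − |Patch 1∩Patch 2| = 29 − 19.5278 = 9.47.

9.47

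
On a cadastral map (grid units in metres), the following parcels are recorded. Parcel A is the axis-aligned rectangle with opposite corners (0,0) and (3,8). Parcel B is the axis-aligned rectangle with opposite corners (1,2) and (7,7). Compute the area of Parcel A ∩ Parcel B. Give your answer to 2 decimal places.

|Parcel A∩Parcel B|: x∈[1,3], y∈[2,7] → 2·5 = 10.

10.00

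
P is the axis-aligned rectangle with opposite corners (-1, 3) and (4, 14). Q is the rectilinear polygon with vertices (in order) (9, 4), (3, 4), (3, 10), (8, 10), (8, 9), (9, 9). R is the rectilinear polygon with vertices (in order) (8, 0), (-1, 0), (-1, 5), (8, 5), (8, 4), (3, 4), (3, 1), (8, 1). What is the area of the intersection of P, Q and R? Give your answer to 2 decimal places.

The intersection is the polygon with vertices (3,4), (3,5), (4,5), (4,4).
By the shoelace formula its area is 1.00.

1.00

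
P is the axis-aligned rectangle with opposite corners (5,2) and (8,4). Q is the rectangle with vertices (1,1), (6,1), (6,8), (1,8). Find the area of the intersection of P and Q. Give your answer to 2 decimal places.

2.00

|P∩Q|: x∈[5,6], y∈[2,4] → 1·2 = 2.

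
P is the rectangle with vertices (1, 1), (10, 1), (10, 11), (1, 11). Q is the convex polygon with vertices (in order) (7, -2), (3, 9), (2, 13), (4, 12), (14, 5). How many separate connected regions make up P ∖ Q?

2

P ∖ Q splits into 2 disjoint pieces (area 7.3143, area 31.1364).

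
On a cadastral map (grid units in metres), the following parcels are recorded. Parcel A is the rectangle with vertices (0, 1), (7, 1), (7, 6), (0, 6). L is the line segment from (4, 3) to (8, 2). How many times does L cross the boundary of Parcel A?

The segment meets the boundary at (7,2.25).

1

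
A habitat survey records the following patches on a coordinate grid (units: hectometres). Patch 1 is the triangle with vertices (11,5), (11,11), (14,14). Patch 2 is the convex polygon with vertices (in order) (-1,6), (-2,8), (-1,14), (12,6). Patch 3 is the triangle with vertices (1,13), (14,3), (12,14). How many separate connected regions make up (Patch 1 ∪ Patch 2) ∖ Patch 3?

(Patch 1 ∪ Patch 2) ∖ Patch 3 splits into 3 disjoint pieces (area 50.4462, area 2.19, area 0.0126).

3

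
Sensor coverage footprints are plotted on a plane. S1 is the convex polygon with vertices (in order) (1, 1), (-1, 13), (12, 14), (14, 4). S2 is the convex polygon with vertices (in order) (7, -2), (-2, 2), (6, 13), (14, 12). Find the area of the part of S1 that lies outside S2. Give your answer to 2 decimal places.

49.99

|S1| = 147, |S1∩S2| = 97.0136.
|S1 ∖ S2| = |S1| − |S1∩S2| = 147 − 97.0136 = 49.99.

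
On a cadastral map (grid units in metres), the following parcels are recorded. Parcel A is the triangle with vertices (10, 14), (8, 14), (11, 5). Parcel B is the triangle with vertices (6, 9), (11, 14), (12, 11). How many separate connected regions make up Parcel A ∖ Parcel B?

2

Parcel A ∖ Parcel B splits into 2 disjoint pieces (area 2.925, area 3.0964).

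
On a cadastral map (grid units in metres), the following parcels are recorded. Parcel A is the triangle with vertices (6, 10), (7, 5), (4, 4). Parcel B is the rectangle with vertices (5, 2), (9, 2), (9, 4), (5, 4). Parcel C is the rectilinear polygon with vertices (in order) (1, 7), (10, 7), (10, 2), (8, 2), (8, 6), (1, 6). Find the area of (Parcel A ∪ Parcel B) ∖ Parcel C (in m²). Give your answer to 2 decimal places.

|Parcel A ∪ Parcel B| = 16.
|(Parcel A ∪ Parcel B) ∩ Parcel C| = 3.8667.
|(Parcel A ∪ Parcel B) ∖ Parcel C| = 16 − 3.8667 = 12.13.

12.13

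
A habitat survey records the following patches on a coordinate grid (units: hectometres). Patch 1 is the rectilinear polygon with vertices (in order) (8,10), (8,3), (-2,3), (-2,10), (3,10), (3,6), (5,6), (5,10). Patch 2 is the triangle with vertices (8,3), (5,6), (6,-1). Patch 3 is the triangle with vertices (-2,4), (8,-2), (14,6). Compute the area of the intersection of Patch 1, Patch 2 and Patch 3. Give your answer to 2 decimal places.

The intersection is the polygon with vertices (5.158,4.895), (6,5), (8,3), (5.429,3).
By the shoelace formula its area is 3.38.

3.38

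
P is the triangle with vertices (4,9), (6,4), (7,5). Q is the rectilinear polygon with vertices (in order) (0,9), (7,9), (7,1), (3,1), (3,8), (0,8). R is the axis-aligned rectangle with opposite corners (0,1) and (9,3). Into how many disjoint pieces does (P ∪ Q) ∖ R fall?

1

(P ∪ Q) ∖ R is a single connected region.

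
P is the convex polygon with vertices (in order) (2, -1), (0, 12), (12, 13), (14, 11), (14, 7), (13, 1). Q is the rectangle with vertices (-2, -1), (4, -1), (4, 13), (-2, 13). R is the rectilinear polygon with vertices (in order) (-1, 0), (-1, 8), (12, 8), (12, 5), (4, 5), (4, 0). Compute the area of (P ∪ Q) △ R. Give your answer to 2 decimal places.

|P ∪ Q| = 203.697.
|(P ∪ Q) ∩ R| = 64.
|(P ∪ Q) △ R| = 203.697 + 64 − 128 = 139.70.

139.70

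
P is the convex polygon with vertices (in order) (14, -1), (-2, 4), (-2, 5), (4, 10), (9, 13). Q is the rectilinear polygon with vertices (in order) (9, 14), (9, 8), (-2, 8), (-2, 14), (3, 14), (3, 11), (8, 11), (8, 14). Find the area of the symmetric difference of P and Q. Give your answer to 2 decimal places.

122.97

|P| = 108.5, |Q| = 51, |P∩Q| = 18.2667.
|P △ Q| = |P| + |Q| − 2·|P∩Q| = 108.5 + 51 − 36.5333 = 122.97.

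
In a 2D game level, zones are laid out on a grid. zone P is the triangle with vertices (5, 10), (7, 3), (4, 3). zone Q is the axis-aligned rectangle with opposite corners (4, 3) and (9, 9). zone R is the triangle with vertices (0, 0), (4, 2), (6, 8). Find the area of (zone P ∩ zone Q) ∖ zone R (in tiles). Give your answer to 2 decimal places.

7.66

|zone P ∩ zone Q| = 10.2857.
|(zone P ∩ zone Q) ∩ zone R| = 2.6266.
|(zone P ∩ zone Q) ∖ zone R| = 10.2857 − 2.6266 = 7.66.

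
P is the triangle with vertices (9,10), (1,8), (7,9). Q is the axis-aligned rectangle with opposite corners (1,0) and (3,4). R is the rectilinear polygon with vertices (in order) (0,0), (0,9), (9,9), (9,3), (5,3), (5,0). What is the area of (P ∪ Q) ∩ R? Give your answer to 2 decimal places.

9.00

|P ∪ Q| = 10.
|(P ∪ Q) ∩ R| = 9.00.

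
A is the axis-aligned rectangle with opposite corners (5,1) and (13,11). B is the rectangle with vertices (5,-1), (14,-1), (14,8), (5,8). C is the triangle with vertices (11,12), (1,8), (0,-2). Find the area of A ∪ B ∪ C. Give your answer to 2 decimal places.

138.15

By inclusion–exclusion:
Individual areas: |A| = 80, |B| = 81, |C| = 48.
|A∩B|: x∈[5,13], y∈[1,8] → 8·7 = 56.
|A∩C| = 14.8519.
|B∩C| = 5.1948.
|A∩B∩C| = 5.1948.
|A ∪ B ∪ C| = 209 − 76.0468 + 5.1948 = 138.15.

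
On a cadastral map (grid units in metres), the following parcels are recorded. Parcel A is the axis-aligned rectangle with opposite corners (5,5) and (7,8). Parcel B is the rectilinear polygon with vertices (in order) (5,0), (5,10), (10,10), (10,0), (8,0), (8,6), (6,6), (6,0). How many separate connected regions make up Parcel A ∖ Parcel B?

1

Parcel A ∖ Parcel B is a single connected region.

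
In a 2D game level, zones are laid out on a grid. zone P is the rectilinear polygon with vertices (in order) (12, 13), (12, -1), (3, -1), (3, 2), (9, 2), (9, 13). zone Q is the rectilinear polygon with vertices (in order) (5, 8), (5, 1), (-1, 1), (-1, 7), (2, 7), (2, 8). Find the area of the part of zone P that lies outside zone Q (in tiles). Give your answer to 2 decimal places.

|zone P| = 60, |zone P∩zone Q| = 2.
|zone P ∖ zone Q| = |zone P| − |zone P∩zone Q| = 60 − 2 = 58.00.

58.00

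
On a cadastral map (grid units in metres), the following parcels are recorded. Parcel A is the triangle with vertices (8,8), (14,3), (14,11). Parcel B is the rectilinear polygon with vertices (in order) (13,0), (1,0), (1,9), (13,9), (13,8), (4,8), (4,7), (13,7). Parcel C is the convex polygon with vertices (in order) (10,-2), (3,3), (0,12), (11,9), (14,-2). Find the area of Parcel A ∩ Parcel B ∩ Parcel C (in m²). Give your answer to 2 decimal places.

5.10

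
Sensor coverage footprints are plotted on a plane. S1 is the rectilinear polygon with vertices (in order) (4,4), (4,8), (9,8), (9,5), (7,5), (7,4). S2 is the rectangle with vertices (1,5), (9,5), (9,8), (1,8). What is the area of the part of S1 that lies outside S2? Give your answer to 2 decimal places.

|S1| = 18, |S1∩S2| = 15.
|S1 ∖ S2| = |S1| − |S1∩S2| = 18 − 15 = 3.00.

3.00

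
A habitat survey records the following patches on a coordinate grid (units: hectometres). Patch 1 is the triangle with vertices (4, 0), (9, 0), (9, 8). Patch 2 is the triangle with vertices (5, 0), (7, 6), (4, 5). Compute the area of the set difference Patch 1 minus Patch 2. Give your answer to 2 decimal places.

|Patch 1| = 20, |Patch 1∩Patch 2| = 1.1082.
|Patch 1 ∖ Patch 2| = |Patch 1| − |Patch 1∩Patch 2| = 20 − 1.1082 = 18.89.

18.89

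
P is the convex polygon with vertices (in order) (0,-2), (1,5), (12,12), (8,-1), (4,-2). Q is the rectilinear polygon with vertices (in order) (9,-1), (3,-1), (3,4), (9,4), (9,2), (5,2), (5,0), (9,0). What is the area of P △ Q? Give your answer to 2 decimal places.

|P| = 87, |Q| = 22, |P∩Q| = 21.1442.
|P △ Q| = |P| + |Q| − 2·|P∩Q| = 87 + 22 − 42.2885 = 66.71.

66.71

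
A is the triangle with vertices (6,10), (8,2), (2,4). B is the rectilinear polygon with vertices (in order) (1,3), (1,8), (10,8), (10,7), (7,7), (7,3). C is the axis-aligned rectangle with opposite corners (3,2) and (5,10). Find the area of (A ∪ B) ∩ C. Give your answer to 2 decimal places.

10.08

The region (A ∪ B) ∩ C is the polygon with vertices (3,3), (3,8), (4.667,8), (5,8.5), (5,3).
By the shoelace formula its area is 10.08.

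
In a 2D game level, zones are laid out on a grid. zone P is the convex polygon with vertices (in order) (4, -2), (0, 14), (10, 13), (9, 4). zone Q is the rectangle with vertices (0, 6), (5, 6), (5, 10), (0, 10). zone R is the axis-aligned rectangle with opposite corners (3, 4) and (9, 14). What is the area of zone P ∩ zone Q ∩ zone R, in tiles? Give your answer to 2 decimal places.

8.00

The intersection is the polygon with vertices (5,10), (5,6), (3,6), (3,10).
By the shoelace formula its area is 8.00.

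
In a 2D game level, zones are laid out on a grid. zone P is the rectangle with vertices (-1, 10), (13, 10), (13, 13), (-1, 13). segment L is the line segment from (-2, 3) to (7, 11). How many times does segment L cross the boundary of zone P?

1

The segment meets the boundary at (5.875,10).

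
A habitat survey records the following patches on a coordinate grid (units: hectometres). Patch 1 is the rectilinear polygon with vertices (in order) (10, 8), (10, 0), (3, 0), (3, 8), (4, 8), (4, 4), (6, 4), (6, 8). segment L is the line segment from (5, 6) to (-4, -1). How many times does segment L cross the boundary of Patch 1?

The segment meets the boundary at (3,4.444), (4,5.222).

2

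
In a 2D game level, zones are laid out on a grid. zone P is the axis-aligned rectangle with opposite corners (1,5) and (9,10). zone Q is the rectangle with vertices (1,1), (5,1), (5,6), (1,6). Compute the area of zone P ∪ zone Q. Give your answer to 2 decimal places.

By inclusion–exclusion:
Individual areas: |zone P| = 40, |zone Q| = 20.
|zone P∩zone Q|: x∈[1,5], y∈[5,6] → 4·1 = 4.
|zone P ∪ zone Q| = 60 − 4 = 56.00.

56.00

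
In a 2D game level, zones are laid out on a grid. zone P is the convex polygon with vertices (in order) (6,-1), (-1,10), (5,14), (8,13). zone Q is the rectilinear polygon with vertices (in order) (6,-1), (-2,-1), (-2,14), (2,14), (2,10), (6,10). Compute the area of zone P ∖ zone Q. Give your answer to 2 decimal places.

|zone P| = 69, |zone P∩zone Q| = 41.5.
|zone P ∖ zone Q| = |zone P| − |zone P∩zone Q| = 69 − 41.5 = 27.50.

27.50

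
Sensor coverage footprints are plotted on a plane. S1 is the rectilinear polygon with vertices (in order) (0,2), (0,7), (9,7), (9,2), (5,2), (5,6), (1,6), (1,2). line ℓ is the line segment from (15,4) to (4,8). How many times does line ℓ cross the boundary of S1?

The segment meets the boundary at (6.75,7), (9,6.182).

2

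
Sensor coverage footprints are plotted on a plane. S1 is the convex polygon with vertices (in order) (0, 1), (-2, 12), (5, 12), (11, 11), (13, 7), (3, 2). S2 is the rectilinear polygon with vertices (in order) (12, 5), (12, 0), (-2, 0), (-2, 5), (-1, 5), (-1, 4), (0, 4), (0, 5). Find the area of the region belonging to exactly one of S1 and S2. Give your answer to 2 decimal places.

136.86

|S1| = 108.5, |S2| = 69, |S1∩S2| = 20.3182.
|S1 △ S2| = |S1| + |S2| − 2·|S1∩S2| = 108.5 + 69 − 40.6364 = 136.86.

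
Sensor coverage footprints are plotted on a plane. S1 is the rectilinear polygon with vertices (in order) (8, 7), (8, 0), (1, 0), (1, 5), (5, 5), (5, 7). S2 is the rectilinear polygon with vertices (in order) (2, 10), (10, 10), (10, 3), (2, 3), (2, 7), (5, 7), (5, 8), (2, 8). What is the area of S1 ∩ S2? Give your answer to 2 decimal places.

The intersection is the polygon with vertices (8,3), (2,3), (2,5), (5,5), (5,7), (8,7).
By the shoelace formula its area is 18.00.

18.00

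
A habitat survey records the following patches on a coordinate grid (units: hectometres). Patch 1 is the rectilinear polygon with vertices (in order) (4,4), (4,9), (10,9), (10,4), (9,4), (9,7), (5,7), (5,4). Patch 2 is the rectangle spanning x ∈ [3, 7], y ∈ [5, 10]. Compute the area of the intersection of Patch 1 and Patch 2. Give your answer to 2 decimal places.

8.00

The intersection is the polygon with vertices (4,9), (7,9), (7,7), (5,7), (5,5), (4,5).
By the shoelace formula its area is 8.00.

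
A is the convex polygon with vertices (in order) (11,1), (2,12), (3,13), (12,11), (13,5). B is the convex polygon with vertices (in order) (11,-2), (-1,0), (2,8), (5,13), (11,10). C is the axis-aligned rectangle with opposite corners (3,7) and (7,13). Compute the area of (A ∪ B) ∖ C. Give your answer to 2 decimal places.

|A ∪ B| = 144.1386.
|(A ∪ B) ∩ C| = 22.4164.
|(A ∪ B) ∖ C| = 144.1386 − 22.4164 = 121.72.

121.72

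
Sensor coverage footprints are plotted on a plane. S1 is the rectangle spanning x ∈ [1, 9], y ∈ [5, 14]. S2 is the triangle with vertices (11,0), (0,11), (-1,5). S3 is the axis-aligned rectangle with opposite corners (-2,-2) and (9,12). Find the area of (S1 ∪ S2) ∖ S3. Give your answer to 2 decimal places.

17.17

|S1 ∪ S2| = 98.
|(S1 ∪ S2) ∩ S3| = 80.8333.
|(S1 ∪ S2) ∖ S3| = 98 − 80.8333 = 17.17.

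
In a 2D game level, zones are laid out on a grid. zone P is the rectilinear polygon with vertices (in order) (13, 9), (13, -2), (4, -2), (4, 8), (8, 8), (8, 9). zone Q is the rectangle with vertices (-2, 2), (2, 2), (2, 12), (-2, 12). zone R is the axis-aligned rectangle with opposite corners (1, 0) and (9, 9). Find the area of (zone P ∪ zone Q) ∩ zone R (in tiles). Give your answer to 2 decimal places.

|zone P ∪ zone Q| = 135.
|(zone P ∪ zone Q) ∩ zone R| = 48.00.

48.00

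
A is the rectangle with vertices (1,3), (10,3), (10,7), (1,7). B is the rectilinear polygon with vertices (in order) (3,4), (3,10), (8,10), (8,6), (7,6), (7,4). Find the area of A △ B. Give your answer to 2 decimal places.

|A| = 36, |B| = 28, |A∩B| = 13.
|A △ B| = |A| + |B| − 2·|A∩B| = 36 + 28 − 26 = 38.00.

38.00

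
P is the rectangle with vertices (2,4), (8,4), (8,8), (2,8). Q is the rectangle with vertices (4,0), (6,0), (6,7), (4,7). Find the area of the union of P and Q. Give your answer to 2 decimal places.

32.00

By inclusion–exclusion:
Individual areas: |P| = 24, |Q| = 14.
|P∩Q|: x∈[4,6], y∈[4,7] → 2·3 = 6.
|P ∪ Q| = 38 − 6 = 32.00.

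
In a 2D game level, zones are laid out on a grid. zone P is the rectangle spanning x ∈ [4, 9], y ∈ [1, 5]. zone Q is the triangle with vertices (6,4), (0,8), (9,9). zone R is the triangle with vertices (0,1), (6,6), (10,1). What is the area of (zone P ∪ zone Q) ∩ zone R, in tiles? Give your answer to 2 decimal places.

The region (zone P ∪ zone Q) ∩ zone R is the polygon with vertices (9,1), (4,1), (4,4.333), (6,6), (6.686,5.143), (6.6,5), (6.8,5), (9,2.25).
By the shoelace formula its area is 17.69.

17.69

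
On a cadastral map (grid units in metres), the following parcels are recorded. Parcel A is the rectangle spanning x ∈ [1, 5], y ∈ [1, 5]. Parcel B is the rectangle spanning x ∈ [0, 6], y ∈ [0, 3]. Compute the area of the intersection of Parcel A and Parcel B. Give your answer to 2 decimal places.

|Parcel A∩Parcel B|: x∈[1,5], y∈[1,3] → 4·2 = 8.

8.00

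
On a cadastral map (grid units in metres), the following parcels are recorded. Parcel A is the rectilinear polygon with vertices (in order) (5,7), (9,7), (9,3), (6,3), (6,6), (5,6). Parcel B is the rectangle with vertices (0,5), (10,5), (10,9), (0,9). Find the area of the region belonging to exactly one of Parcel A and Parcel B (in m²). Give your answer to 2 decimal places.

|Parcel A| = 13, |Parcel B| = 40, |Parcel A∩Parcel B| = 7.
|Parcel A △ Parcel B| = |Parcel A| + |Parcel B| − 2·|Parcel A∩Parcel B| = 13 + 40 − 14 = 39.00.

39.00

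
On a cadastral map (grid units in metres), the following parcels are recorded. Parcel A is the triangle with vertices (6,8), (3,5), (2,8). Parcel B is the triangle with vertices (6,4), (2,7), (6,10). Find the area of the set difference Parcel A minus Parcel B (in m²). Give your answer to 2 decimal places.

1.33

|Parcel A| = 6, |Parcel A∩Parcel B| = 4.673.
|Parcel A ∖ Parcel B| = |Parcel A| − |Parcel A∩Parcel B| = 6 − 4.673 = 1.33.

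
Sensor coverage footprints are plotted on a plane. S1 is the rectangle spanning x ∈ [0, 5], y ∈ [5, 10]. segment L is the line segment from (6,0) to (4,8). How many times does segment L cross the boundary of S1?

The segment meets the boundary at (4.75,5).

1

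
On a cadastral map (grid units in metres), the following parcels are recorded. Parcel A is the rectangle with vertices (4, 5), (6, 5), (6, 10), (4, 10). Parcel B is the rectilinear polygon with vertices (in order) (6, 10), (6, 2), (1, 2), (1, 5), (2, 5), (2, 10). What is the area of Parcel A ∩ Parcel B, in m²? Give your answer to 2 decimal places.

10.00

The intersection is the polygon with vertices (6,5), (4,5), (4,10), (6,10).
By the shoelace formula its area is 10.00.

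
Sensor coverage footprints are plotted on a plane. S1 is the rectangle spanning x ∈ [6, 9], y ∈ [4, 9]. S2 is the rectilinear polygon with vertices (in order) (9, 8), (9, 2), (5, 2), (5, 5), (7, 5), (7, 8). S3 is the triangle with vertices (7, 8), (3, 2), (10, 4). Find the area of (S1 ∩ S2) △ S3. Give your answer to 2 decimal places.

|S1 ∩ S2| = 9.
|(S1 ∩ S2) ∩ S3| = 6.3333.
|(S1 ∩ S2) △ S3| = 9 + 17 − 12.6667 = 13.33.

13.33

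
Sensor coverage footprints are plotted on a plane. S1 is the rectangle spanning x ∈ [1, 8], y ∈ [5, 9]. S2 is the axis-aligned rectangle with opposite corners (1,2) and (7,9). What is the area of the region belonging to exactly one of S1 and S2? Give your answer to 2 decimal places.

|S1∩S2|: x∈[1,7], y∈[5,9] → 6·4 = 24.
|S1 △ S2| = |S1| + |S2| − 2·|S1∩S2| = 28 + 42 − 48 = 22.00.

22.00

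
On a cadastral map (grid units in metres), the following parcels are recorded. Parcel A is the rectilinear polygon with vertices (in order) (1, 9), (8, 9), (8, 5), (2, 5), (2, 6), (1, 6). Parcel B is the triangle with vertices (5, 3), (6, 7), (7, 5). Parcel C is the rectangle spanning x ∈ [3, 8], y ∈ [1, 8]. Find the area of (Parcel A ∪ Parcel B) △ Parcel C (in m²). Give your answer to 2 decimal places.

|Parcel A ∪ Parcel B| = 28.5.
|(Parcel A ∪ Parcel B) ∩ Parcel C| = 16.5.
|(Parcel A ∪ Parcel B) △ Parcel C| = 28.5 + 35 − 33 = 30.50.

30.50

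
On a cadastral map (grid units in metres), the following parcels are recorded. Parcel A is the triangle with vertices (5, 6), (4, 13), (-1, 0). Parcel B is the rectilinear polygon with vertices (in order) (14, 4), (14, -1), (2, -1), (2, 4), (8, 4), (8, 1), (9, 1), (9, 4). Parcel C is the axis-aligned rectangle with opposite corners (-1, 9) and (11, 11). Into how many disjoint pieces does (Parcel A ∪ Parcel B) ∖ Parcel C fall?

2

(Parcel A ∪ Parcel B) ∖ Parcel C splits into 2 disjoint pieces (area 76.2802, area 1.0549).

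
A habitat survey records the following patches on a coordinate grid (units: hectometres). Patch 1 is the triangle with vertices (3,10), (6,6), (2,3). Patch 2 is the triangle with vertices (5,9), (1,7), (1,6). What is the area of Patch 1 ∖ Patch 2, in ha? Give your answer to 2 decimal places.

|Patch 1| = 12.5, |Patch 1∩Patch 2| = 0.6014.
|Patch 1 ∖ Patch 2| = |Patch 1| − |Patch 1∩Patch 2| = 12.5 − 0.6014 = 11.90.

11.90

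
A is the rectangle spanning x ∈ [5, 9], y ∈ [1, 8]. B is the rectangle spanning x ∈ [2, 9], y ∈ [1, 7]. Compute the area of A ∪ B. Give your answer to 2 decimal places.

46.00

By inclusion–exclusion:
Individual areas: |A| = 28, |B| = 42.
|A∩B|: x∈[5,9], y∈[1,7] → 4·6 = 24.
|A ∪ B| = 70 − 24 = 46.00.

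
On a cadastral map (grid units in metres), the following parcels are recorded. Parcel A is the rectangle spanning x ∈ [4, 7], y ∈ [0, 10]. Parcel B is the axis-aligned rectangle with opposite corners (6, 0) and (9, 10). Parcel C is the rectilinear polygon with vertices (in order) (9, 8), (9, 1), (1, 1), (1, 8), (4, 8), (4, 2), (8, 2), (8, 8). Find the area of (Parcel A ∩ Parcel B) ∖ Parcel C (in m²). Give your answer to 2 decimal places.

9.00

|Parcel A ∩ Parcel B| = 10.
|(Parcel A ∩ Parcel B) ∩ Parcel C| = 1.
|(Parcel A ∩ Parcel B) ∖ Parcel C| = 10 − 1 = 9.00.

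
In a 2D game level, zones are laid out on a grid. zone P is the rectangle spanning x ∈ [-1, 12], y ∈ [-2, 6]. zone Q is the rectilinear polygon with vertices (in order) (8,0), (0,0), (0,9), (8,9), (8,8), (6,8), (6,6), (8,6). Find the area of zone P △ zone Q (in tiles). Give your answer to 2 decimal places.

|zone P| = 104, |zone Q| = 68, |zone P∩zone Q| = 48.
|zone P △ zone Q| = |zone P| + |zone Q| − 2·|zone P∩zone Q| = 104 + 68 − 96 = 76.00.

76.00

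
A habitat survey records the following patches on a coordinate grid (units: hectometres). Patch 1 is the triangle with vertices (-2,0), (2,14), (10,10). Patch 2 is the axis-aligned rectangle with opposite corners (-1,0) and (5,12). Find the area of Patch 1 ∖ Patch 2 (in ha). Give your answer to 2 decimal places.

22.32

|Patch 1| = 64, |Patch 1∩Patch 2| = 41.6786.
|Patch 1 ∖ Patch 2| = |Patch 1| − |Patch 1∩Patch 2| = 64 − 41.6786 = 22.32.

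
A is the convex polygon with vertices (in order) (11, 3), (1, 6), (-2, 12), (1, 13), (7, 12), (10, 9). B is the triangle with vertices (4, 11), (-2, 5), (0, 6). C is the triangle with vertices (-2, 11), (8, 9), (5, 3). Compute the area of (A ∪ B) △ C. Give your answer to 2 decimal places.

52.31

|A ∪ B| = 79.4487.
|(A ∪ B) ∩ C| = 30.0681.
|(A ∪ B) △ C| = 79.4487 + 33 − 60.1361 = 52.31.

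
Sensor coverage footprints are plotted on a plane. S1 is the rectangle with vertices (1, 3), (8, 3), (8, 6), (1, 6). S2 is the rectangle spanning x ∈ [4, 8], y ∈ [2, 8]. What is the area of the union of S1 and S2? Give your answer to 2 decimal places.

By inclusion–exclusion:
Individual areas: |S1| = 21, |S2| = 24.
|S1∩S2|: x∈[4,8], y∈[3,6] → 4·3 = 12.
|S1 ∪ S2| = 45 − 12 = 33.00.

33.00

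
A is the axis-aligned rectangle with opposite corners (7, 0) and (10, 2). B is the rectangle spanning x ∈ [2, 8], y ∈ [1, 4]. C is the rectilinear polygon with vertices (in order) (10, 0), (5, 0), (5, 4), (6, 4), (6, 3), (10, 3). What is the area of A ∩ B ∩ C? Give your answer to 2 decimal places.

1.00

The intersection is the polygon with vertices (8,2), (8,1), (7,1), (7,2).
By the shoelace formula its area is 1.00.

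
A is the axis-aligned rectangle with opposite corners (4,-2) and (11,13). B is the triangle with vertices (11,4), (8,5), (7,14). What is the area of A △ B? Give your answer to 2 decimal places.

|A| = 105, |B| = 13, |A∩B| = 12.8556.
|A △ B| = |A| + |B| − 2·|A∩B| = 105 + 13 − 25.7111 = 92.29.

92.29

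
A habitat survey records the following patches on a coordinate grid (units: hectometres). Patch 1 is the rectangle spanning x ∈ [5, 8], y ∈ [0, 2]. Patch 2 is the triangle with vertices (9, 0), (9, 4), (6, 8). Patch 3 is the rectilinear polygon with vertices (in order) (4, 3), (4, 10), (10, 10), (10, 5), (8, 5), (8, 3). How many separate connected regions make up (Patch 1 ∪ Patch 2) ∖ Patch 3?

(Patch 1 ∪ Patch 2) ∖ Patch 3 splits into 2 disjoint pieces (area 6, area 3.3125).

2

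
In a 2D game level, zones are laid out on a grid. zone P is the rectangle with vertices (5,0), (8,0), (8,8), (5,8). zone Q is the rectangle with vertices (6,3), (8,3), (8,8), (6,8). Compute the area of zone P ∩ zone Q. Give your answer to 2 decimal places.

|zone P∩zone Q|: x∈[6,8], y∈[3,8] → 2·5 = 10.

10.00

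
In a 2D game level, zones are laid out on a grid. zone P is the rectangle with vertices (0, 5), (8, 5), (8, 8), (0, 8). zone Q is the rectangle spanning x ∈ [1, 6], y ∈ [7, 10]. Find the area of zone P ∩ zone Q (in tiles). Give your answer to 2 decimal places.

5.00

|zone P∩zone Q|: x∈[1,6], y∈[7,8] → 5·1 = 5.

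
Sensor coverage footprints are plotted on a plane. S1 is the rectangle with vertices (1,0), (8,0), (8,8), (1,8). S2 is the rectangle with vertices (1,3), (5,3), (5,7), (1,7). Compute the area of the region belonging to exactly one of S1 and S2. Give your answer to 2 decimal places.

40.00

|S1∩S2|: x∈[1,5], y∈[3,7] → 4·4 = 16.
|S1 △ S2| = |S1| + |S2| − 2·|S1∩S2| = 56 + 16 − 32 = 40.00.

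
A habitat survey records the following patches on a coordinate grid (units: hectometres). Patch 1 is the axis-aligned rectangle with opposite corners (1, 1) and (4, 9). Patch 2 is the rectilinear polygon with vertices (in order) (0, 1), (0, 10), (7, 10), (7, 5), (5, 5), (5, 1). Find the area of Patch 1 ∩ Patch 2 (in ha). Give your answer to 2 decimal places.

24.00

The intersection is the polygon with vertices (1,9), (4,9), (4,1), (1,1).
By the shoelace formula its area is 24.00.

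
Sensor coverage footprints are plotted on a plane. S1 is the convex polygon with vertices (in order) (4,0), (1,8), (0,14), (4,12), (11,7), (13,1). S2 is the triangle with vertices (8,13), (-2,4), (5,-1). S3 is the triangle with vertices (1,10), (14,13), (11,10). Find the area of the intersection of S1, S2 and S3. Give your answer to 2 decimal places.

The intersection is the polygon with vertices (5.611,10.85), (6.8,10), (4.667,10).
By the shoelace formula its area is 0.91.

0.91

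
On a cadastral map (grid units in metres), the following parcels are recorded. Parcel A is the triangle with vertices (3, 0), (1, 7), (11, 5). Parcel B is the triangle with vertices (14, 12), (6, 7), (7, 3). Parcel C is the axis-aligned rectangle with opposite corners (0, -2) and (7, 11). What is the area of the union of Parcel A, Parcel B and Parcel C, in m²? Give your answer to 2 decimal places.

111.15

By inclusion–exclusion:
Individual areas: |Parcel A| = 33, |Parcel B| = 18.5, |Parcel C| = 91.
|Parcel A∩Parcel B| = 3.67.
|Parcel A∩Parcel C| = 26.4.
|Parcel B∩Parcel C| = 2.3125.
|Parcel A∩Parcel B∩Parcel C| = 1.0316.
|Parcel A ∪ Parcel B ∪ Parcel C| = 142.5 − 32.3825 + 1.0316 = 111.15.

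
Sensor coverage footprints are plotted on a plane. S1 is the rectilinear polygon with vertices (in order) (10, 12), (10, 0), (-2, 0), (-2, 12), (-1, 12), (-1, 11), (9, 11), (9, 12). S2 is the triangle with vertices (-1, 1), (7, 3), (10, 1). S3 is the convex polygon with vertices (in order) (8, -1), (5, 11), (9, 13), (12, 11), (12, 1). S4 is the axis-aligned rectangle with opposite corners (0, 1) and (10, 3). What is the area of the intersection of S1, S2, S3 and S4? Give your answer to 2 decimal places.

2.50

The intersection is the polygon with vertices (7.5,1), (7,3), (10,1).
By the shoelace formula its area is 2.50.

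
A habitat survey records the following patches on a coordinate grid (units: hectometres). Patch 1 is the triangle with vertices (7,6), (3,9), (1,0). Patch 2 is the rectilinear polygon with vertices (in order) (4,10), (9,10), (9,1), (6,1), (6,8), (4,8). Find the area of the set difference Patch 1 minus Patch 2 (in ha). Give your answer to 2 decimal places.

|Patch 1| = 21, |Patch 1∩Patch 2| = 0.9167.
|Patch 1 ∖ Patch 2| = |Patch 1| − |Patch 1∩Patch 2| = 21 − 0.9167 = 20.08.

20.08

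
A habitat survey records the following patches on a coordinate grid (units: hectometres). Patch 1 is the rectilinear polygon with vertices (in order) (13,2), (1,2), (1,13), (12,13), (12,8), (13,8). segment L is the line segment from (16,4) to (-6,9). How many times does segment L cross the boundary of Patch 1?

The segment meets the boundary at (1,7.409), (13,4.682).

2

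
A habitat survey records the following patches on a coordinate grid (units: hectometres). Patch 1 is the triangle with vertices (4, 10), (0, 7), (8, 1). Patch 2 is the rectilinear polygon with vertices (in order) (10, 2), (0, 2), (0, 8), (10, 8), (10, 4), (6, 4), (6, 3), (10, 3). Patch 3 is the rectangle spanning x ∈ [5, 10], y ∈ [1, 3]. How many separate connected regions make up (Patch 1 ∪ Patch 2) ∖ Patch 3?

(Patch 1 ∪ Patch 2) ∖ Patch 3 is a single connected region.

1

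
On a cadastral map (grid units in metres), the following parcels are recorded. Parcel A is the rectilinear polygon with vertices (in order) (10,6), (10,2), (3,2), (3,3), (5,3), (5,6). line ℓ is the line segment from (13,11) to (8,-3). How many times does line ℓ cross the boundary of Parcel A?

The segment meets the boundary at (9.786,2), (10,2.6).

2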